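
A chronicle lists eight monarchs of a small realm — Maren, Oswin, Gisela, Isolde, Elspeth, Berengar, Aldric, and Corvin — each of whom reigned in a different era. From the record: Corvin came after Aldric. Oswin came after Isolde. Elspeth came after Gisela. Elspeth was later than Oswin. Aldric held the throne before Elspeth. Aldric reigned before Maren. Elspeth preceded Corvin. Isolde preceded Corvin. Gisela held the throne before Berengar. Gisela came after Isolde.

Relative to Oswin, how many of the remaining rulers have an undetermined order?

Forced before Oswin: Isolde; forced after Oswin: Corvin and Elspeth.
That leaves Aldric, Berengar, Gisela, and Maren with no forced order relative to Oswin — 4.

4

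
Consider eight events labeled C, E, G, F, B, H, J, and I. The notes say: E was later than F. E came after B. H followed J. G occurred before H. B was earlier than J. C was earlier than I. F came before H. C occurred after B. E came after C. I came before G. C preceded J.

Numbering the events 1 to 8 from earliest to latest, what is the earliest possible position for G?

4

B, C, and I must all come before G — 3 forced predecessors.
Nothing else is forced ahead of G, so its earliest slot is position 3 + 1 = 4.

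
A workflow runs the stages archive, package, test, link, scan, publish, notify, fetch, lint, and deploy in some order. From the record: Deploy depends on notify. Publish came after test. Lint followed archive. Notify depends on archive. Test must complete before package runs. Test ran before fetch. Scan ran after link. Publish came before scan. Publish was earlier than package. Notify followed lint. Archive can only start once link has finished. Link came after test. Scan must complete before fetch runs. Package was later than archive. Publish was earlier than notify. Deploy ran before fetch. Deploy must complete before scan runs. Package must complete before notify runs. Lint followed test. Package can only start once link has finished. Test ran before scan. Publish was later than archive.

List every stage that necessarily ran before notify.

archive, link, lint, package, publish, test

Directly stated before notify: archive, lint, package, and publish.
Link reaches notify via link → package → notify.
Test reaches notify via test → package → notify.
No chain forces scan (or any of the others) ahead of notify.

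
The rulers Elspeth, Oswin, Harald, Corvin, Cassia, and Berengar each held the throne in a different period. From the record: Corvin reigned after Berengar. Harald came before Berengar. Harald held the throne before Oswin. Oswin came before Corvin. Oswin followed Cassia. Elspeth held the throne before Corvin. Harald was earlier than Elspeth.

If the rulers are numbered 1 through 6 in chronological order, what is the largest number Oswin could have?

5

Oswin must come before Corvin — 1 ruler forced after them.
Everything else can be placed before Oswin in some valid order, so Oswin can sit as late as position 6 − 1 = 5.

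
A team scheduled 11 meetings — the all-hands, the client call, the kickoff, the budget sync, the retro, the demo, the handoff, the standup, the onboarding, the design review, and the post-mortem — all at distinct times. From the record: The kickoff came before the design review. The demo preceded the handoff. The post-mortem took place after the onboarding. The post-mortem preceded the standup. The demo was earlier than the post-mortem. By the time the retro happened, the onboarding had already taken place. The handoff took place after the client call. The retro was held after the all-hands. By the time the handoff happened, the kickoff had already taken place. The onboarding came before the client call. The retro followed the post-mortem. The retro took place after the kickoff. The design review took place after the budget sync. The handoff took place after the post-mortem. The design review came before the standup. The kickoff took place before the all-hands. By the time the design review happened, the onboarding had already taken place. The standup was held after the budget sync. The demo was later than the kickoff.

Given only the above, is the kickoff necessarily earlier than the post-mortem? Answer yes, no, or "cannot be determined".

Chain the constraints: the kickoff → the demo → the post-mortem. Each link is directly stated, so the kickoff comes before the post-mortem.

yes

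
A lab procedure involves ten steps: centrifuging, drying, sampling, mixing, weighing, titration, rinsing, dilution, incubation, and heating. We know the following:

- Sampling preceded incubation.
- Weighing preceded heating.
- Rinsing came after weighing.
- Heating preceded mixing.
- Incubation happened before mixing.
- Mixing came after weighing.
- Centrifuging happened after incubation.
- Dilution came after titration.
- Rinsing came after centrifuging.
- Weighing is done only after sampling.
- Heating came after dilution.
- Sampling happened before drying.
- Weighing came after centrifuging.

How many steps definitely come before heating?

Directly stated before heating: dilution and weighing.
Centrifuging reaches heating via centrifuging → weighing → heating.
Incubation reaches heating via incubation → centrifuging → weighing → heating.
Sampling reaches heating via sampling → weighing → heating.
Likewise titration reaches heating by chaining the stated constraints.
That's centrifuging, dilution, incubation, sampling, titration, and weighing — 6 in all.

6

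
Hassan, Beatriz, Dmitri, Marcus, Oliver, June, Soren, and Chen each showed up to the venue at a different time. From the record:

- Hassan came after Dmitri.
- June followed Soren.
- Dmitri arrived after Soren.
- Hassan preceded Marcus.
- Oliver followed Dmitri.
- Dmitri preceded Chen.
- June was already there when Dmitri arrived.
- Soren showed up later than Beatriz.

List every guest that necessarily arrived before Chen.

Beatriz, Dmitri, June, Soren

Directly stated before Chen: Dmitri.
Beatriz reaches Chen via Beatriz → Soren → Dmitri → Chen.
June reaches Chen via June → Dmitri → Chen.
Soren reaches Chen via Soren → Dmitri → Chen.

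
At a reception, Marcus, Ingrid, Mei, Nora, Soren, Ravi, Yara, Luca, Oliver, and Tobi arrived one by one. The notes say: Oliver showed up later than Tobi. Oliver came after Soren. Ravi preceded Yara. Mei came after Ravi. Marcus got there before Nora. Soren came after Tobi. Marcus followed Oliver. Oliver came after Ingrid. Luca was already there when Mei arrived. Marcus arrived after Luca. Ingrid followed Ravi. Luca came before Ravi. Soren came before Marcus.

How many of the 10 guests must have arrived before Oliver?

Directly stated before Oliver: Ingrid, Soren, and Tobi.
Luca reaches Oliver via Luca → Ravi → Ingrid → Oliver.
Ravi reaches Oliver via Ravi → Ingrid → Oliver.
No chain forces Nora (or any of the others) ahead of Oliver.
That's Ingrid, Luca, Ravi, Soren, and Tobi — 5 in all.

5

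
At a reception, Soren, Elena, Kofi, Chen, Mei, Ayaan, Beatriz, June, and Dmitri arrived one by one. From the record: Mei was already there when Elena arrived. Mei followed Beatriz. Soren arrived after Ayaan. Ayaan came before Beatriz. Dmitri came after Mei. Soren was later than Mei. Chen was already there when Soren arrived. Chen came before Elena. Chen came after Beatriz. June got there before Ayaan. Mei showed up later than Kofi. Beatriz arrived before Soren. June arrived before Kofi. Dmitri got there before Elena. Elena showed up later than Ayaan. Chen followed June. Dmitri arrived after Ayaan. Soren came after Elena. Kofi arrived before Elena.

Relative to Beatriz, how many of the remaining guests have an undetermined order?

1

Forced before Beatriz: Ayaan and June; forced after Beatriz: Chen, Dmitri, Elena, Mei, and Soren.
That leaves Kofi with no forced order relative to Beatriz — 1.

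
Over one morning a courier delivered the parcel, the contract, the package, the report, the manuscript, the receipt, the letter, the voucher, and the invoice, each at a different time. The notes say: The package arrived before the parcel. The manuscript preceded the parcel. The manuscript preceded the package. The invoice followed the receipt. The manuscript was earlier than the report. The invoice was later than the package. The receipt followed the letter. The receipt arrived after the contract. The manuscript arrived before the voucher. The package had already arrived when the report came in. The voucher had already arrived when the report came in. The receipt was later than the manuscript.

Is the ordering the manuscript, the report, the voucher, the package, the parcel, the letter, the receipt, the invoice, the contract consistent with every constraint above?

no

The constraints require the package before the report, but in the proposed sequence the report appears ahead of the package. That one violation is enough.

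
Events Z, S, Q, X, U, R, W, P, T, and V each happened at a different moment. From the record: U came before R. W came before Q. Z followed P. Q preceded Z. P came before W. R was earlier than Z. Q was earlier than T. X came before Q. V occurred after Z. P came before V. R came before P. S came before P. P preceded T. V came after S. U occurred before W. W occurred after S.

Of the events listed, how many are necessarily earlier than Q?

Directly stated before Q: W and X.
P reaches Q via P → W → Q.
R reaches Q via R → P → W → Q.
S reaches Q via S → W → Q.
Likewise U reaches Q by chaining the stated constraints.
No chain forces Z (or any of the others) ahead of Q.
That's P, R, S, U, W, and X — 6 in all.

6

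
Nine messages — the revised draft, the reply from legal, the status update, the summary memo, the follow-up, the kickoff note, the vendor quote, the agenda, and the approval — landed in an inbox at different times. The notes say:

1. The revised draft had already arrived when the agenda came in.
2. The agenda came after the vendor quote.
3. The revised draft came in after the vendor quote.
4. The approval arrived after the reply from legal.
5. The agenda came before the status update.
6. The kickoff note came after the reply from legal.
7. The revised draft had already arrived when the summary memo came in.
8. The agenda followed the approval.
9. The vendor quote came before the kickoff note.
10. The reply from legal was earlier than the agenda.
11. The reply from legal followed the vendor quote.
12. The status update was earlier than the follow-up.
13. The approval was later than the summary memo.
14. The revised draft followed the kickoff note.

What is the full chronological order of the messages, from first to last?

the vendor quote, the reply from legal, the kickoff note, the revised draft, the summary memo, the approval, the agenda, the status update, the follow-up

The constraints fix every adjacent pair, so only one ordering works:
the vendor quote → the reply from legal → the kickoff note → the revised draft → the summary memo → the approval → the agenda → the status update → the follow-up.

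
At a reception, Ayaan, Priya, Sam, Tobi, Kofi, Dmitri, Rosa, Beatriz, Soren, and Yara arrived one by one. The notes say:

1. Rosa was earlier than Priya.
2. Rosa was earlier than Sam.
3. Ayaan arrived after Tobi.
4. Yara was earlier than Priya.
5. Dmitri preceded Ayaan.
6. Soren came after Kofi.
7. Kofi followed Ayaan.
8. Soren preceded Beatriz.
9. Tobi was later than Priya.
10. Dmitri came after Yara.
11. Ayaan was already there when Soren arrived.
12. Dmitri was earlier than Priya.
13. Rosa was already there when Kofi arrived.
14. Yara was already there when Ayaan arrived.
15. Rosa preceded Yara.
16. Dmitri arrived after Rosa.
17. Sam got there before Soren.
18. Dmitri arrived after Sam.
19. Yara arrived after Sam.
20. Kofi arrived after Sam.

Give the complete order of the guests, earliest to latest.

Rosa, Sam, Yara, Dmitri, Priya, Tobi, Ayaan, Kofi, Soren, Beatriz

The constraints fix every adjacent pair, so only one ordering works:
Rosa → Sam → Yara → Dmitri → Priya → Tobi → Ayaan → Kofi → Soren → Beatriz.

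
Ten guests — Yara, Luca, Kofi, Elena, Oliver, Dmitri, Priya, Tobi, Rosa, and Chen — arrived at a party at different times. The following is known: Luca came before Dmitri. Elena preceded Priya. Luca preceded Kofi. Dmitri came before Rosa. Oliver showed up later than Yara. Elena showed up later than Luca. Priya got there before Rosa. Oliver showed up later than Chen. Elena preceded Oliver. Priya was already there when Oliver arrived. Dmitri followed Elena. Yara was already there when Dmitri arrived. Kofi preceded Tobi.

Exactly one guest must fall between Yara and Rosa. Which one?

Dmitri

Tracing the constraints gives Yara → Dmitri → Rosa, so Dmitri sits after Yara and before Rosa.
No other guest is forced both after Yara and before Rosa.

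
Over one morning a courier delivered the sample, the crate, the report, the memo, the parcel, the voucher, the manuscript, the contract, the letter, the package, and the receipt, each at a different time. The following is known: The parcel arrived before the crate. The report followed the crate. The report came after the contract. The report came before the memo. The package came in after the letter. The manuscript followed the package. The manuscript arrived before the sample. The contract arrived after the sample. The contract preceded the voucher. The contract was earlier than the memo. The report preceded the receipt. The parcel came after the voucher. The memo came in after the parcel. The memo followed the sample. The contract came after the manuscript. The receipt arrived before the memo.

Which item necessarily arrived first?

The letter has a chain of constraints placing it before every other item, so the letter must be first.

the letter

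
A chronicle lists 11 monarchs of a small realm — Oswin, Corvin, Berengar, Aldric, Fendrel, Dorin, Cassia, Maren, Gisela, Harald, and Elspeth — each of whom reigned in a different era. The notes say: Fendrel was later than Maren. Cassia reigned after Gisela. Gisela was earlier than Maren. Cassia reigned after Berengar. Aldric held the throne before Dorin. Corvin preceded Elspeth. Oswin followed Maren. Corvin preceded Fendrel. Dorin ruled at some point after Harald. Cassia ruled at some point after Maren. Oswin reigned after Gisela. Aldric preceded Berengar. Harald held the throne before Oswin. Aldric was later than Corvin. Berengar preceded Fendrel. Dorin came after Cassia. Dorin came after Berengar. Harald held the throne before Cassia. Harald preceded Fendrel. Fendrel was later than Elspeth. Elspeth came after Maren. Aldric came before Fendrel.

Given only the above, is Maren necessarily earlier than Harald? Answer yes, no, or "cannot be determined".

cannot be determined

No chain of stated constraints runs from Maren to Harald, and none runs from Harald to Maren either.
So the relative order of Maren and Harald is not fixed by the given facts.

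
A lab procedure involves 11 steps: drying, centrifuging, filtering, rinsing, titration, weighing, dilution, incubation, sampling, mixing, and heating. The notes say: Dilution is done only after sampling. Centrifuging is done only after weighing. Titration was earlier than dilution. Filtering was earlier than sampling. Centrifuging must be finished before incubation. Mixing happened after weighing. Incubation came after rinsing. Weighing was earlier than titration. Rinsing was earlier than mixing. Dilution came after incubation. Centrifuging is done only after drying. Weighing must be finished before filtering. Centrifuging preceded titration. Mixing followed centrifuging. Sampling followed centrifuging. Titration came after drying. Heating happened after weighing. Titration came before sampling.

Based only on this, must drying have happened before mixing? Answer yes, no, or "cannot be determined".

yes

Chain the constraints: drying → centrifuging → mixing. Each link is directly stated, so drying comes before mixing.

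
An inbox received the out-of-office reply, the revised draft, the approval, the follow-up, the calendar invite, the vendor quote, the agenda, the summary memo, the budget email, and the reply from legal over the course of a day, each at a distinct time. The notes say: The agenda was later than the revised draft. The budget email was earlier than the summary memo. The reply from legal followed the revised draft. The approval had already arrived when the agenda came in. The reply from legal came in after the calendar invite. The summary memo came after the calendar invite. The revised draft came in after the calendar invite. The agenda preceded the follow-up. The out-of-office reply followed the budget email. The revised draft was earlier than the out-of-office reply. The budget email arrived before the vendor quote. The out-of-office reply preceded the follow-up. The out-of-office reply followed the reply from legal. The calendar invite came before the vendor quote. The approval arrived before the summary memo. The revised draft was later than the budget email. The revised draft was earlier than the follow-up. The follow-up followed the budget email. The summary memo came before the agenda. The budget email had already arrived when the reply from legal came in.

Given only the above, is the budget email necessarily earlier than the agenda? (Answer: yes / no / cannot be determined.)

yes

Chain the constraints: the budget email → the summary memo → the agenda. Each link is directly stated, so the budget email comes before the agenda.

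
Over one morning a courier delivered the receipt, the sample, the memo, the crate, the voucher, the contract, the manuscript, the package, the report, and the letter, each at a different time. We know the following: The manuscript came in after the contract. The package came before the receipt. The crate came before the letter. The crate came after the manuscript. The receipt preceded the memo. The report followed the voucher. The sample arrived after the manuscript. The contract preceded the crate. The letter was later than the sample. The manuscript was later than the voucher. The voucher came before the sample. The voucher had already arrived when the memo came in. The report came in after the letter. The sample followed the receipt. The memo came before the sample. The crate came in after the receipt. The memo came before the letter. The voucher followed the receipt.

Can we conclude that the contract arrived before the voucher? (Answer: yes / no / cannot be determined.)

cannot be determined

No chain of stated constraints runs from the contract to the voucher, and none runs from the voucher to the contract either.
So the relative order of the contract and the voucher is not fixed by the given facts.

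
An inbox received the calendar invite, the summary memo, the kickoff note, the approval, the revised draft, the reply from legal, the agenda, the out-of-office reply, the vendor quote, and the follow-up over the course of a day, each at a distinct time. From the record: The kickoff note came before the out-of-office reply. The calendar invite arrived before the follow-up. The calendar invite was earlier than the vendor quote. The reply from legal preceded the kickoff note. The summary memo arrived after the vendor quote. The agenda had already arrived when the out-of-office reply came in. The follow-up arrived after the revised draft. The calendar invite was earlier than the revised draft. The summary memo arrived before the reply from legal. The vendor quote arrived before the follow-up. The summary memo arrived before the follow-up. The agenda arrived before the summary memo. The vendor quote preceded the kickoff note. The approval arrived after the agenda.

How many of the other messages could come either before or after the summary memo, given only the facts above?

2

Forced before the summary memo: the agenda, the calendar invite, and the vendor quote; forced after the summary memo: the follow-up, the kickoff note, the out-of-office reply, and the reply from legal.
That leaves the approval and the revised draft with no forced order relative to the summary memo — 2.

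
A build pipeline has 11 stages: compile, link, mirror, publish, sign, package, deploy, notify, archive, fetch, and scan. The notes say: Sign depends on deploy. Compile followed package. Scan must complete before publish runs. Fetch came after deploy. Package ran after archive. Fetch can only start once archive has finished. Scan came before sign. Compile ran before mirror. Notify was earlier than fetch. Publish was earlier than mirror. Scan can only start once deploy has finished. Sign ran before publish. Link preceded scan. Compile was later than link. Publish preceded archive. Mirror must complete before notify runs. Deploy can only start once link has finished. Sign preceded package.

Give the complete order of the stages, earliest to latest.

The constraints fix every adjacent pair, so only one ordering works:
link → deploy → scan → sign → publish → archive → package → compile → mirror → notify → fetch.

link, deploy, scan, sign, publish, archive, package, compile, mirror, notify, fetch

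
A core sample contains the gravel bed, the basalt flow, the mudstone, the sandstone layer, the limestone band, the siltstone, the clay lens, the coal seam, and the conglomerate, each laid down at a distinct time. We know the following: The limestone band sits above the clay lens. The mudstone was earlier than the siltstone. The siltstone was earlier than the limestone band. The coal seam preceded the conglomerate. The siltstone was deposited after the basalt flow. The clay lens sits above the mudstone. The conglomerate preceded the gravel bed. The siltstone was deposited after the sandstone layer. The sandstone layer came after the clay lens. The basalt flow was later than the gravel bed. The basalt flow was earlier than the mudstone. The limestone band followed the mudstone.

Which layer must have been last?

the limestone band

Every other layer has a chain of constraints placing it before the limestone band, so the limestone band is last.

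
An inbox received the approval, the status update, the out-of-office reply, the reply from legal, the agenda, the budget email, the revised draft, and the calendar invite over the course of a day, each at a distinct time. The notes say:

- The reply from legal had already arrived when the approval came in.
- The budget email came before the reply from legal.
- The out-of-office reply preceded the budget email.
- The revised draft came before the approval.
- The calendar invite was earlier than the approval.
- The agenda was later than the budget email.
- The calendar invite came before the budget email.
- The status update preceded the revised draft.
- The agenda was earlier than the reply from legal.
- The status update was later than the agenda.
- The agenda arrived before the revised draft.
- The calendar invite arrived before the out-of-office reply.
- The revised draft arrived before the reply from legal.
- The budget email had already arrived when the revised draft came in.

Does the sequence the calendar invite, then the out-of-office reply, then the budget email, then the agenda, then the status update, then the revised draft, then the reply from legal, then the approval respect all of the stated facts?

Check each stated constraint against the proposed order — e.g. the budget email is ahead of the reply from legal; the calendar invite is ahead of the approval. Every pair is in the required order; nothing is violated.

yes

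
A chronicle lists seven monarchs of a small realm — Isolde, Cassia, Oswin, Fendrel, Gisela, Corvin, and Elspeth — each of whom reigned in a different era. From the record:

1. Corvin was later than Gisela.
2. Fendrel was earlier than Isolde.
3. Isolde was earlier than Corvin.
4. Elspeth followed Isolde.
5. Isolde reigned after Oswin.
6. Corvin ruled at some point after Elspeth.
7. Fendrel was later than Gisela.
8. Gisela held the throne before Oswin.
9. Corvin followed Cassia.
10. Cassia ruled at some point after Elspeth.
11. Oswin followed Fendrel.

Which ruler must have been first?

Gisela has a chain of constraints placing them before every other ruler, so Gisela must be first.

Gisela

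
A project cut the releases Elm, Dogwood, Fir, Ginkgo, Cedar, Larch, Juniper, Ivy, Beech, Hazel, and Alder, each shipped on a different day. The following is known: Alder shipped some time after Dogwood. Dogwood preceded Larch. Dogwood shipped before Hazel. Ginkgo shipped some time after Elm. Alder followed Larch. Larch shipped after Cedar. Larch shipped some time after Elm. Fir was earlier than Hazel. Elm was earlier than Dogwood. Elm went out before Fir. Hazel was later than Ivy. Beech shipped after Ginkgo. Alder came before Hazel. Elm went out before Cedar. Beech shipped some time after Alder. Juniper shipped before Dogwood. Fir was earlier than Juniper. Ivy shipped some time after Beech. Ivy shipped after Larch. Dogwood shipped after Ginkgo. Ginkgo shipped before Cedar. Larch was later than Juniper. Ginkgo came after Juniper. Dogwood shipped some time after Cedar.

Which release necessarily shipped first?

Elm

Elm has a chain of constraints placing it before every other release, so Elm must be first.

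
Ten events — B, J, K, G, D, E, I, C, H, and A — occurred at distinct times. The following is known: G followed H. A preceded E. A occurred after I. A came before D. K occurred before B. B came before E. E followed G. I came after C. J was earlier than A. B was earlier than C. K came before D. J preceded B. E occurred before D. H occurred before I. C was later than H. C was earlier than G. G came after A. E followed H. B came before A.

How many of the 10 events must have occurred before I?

Directly stated before I: C and H.
B reaches I via B → C → I.
J reaches I via J → B → C → I.
K reaches I via K → B → C → I.
That's B, C, H, J, and K — 5 in all.

5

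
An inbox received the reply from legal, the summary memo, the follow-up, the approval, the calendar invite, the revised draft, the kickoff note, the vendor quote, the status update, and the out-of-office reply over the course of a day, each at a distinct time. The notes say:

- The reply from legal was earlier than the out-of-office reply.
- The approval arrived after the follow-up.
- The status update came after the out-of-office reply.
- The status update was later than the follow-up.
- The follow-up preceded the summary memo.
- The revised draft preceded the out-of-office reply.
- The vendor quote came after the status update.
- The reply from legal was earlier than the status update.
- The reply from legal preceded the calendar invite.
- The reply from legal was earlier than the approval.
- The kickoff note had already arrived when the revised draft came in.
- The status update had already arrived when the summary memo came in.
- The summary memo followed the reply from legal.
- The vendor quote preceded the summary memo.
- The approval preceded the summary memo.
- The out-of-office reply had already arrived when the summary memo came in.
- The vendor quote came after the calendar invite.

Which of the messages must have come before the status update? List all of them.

Directly stated before the status update: the follow-up, the out-of-office reply, and the reply from legal.
The kickoff note reaches the status update via the kickoff note → the revised draft → the out-of-office reply → the status update.
The revised draft reaches the status update via the revised draft → the out-of-office reply → the status update.

the follow-up, the kickoff note, the out-of-office reply, the reply from legal, the revised draft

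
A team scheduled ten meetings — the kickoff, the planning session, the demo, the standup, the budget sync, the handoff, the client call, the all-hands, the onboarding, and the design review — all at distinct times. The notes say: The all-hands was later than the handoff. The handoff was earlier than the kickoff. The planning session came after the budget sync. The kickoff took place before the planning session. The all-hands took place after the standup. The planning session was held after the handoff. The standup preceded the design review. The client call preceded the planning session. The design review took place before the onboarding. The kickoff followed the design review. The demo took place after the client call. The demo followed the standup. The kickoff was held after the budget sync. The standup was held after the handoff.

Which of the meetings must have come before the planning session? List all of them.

Directly stated before the planning session: the budget sync, the client call, the handoff, and the kickoff.
The design review reaches the planning session via the design review → the kickoff → the planning session.
The standup reaches the planning session via the standup → the design review → the kickoff → the planning session.
No chain forces the demo (or any of the others) ahead of the planning session.

the budget sync, the client call, the design review, the handoff, the kickoff, the standup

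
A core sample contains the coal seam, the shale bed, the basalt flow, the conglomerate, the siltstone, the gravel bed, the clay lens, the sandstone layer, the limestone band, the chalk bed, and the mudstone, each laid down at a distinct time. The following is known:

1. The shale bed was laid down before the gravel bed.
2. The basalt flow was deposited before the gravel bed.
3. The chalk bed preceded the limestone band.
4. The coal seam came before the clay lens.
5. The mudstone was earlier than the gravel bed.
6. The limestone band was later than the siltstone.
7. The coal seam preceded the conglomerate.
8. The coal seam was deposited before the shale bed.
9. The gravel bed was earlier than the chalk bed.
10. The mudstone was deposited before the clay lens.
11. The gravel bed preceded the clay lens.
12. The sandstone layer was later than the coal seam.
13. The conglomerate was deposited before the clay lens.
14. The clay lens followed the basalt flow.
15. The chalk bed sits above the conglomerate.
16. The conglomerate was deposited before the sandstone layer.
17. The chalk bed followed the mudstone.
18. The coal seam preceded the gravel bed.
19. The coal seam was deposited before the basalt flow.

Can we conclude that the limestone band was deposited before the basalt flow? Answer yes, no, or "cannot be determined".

Tracing the constraints gives the basalt flow → the gravel bed → the chalk bed → the limestone band, so the basalt flow must come before the limestone band.
That means the limestone band cannot be before the basalt flow.

no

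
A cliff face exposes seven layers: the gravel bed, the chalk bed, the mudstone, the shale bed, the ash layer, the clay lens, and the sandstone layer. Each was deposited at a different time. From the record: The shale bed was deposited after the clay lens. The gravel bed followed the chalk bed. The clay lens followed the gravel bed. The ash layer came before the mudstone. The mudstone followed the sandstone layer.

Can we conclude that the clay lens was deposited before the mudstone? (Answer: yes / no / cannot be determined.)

No chain of stated constraints runs from the clay lens to the mudstone, and none runs from the mudstone to the clay lens either.
So the relative order of the clay lens and the mudstone is not fixed by the given facts.

cannot be determined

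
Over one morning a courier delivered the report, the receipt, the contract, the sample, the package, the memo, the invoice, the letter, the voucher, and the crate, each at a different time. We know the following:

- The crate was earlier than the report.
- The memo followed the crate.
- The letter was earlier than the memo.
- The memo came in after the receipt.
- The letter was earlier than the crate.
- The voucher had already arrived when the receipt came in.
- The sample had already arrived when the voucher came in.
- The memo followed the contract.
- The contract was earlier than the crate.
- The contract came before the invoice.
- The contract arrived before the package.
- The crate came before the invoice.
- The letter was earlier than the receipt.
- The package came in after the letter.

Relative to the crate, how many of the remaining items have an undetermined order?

Forced before the crate: the contract and the letter; forced after the crate: the invoice, the memo, and the report.
That leaves the package, the receipt, the sample, and the voucher with no forced order relative to the crate — 4.

4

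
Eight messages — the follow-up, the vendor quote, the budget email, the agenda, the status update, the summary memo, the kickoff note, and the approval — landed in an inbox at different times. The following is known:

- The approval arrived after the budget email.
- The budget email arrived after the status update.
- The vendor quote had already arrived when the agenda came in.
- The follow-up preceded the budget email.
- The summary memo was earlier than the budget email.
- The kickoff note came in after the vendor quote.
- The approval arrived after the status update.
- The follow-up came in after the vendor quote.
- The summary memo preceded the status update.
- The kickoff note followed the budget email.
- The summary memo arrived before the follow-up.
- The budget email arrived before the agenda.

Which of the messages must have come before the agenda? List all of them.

the budget email, the follow-up, the status update, the summary memo, the vendor quote

Directly stated before the agenda: the budget email and the vendor quote.
The follow-up reaches the agenda via the follow-up → the budget email → the agenda.
The status update reaches the agenda via the status update → the budget email → the agenda.
The summary memo reaches the agenda via the summary memo → the budget email → the agenda.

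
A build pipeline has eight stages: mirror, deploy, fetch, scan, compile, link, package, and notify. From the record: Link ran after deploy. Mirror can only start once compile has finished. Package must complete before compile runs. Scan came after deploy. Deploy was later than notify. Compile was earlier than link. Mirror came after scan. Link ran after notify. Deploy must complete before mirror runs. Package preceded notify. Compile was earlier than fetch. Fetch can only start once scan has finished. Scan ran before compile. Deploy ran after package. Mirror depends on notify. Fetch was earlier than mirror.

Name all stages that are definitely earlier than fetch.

Directly stated before fetch: compile and scan.
Deploy reaches fetch via deploy → scan → fetch.
Notify reaches fetch via notify → deploy → scan → fetch.
Package reaches fetch via package → compile → fetch.
No chain forces link (or any of the others) ahead of fetch.

compile, deploy, notify, package, scan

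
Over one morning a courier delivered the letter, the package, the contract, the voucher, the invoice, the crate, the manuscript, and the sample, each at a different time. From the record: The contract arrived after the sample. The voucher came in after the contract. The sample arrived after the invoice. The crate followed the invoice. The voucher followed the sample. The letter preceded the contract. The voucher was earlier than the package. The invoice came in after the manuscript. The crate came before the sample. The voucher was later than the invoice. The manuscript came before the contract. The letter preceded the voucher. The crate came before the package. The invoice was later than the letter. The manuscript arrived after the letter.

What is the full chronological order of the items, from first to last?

The constraints fix every adjacent pair, so only one ordering works:
the letter → the manuscript → the invoice → the crate → the sample → the contract → the voucher → the package.

the letter, the manuscript, the invoice, the crate, the sample, the contract, the voucher, the package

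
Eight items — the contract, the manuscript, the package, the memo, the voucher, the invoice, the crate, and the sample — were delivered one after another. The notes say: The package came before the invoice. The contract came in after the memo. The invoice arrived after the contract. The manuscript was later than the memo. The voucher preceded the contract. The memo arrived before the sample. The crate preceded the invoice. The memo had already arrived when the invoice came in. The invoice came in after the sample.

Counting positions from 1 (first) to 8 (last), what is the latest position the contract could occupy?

The contract must come before the invoice — 1 item forced after it.
Everything else can be placed before the contract in some valid order, so the contract can sit as late as position 8 − 1 = 7.

7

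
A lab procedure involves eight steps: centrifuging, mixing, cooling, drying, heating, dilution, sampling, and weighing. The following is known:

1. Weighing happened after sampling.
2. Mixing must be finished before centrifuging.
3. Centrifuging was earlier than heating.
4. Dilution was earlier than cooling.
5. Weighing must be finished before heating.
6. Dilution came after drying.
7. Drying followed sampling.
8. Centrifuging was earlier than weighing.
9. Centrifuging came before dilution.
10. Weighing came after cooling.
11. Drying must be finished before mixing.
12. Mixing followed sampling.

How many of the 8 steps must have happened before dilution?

4

Directly stated before dilution: centrifuging and drying.
Mixing reaches dilution via mixing → centrifuging → dilution.
Sampling reaches dilution via sampling → drying → dilution.
That's centrifuging, drying, mixing, and sampling — 4 in all.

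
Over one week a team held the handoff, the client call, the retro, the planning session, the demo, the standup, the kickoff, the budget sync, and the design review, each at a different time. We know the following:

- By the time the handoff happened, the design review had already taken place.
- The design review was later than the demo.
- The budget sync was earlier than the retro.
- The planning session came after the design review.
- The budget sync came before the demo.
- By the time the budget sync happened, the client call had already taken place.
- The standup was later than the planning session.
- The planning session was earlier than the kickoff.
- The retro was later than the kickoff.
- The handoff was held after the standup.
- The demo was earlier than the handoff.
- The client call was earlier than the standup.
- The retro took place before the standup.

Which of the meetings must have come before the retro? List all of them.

Directly stated before the retro: the budget sync and the kickoff.
The client call reaches the retro via the client call → the budget sync → the retro.
The demo reaches the retro via the demo → the design review → the planning session → the kickoff → the retro.
The design review reaches the retro via the design review → the planning session → the kickoff → the retro.
Likewise the planning session reaches the retro by chaining the stated constraints.
No chain forces the standup (or any of the others) ahead of the retro.

the budget sync, the client call, the demo, the design review, the kickoff, the planning session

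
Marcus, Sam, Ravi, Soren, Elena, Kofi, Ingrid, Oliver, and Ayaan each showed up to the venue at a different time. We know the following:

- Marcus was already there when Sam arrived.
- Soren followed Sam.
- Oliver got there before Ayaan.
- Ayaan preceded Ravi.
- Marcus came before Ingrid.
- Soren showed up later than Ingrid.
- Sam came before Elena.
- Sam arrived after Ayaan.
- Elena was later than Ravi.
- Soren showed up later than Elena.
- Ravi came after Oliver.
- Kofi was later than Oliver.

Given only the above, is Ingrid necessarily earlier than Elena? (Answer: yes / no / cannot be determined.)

No chain of stated constraints runs from Ingrid to Elena, and none runs from Elena to Ingrid either.
So the relative order of Ingrid and Elena is not fixed by the given facts.

cannot be determined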